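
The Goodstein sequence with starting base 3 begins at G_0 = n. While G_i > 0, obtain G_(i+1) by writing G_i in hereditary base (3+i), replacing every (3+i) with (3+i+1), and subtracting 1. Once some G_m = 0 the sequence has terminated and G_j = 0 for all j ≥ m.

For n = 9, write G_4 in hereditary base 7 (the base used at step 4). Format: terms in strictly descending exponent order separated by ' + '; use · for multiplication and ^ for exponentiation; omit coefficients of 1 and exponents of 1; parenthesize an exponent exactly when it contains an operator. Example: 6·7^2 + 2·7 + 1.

9 —HB3→ 3^2 —bump→ 4^2 = 16 —(−1)→ 15
15 —HB4→ 3·4 + 3 —bump→ 3·5 + 3 = 18 —(−1)→ 17
17 —HB5→ 3·5 + 2 —bump→ 3·6 + 2 = 20 —(−1)→ 19
19 —HB6→ 3·6 + 1 —bump→ 3·7 + 1 = 22 —(−1)→ 21

3·7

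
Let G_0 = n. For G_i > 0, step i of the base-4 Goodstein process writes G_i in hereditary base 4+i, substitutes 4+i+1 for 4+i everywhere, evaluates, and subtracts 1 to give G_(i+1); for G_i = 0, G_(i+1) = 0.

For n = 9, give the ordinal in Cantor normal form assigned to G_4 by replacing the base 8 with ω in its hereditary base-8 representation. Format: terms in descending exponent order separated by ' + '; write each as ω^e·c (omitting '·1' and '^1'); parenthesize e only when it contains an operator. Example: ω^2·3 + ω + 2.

ω + 3

i=0: 9 = 2·4 + 1 (b=4); 4→5: 2·5 + 1 = 11; 11−1 = 10
i=1: 10 = 2·5 (b=5); 5→6: 2·6 = 12; 12−1 = 11
i=2: 11 = 6 + 5 (b=6); 6→7: 7 + 5 = 12; 12−1 = 11
i=3: 11 = 7 + 4 (b=7); 7→8: 8 + 4 = 12; 12−1 = 11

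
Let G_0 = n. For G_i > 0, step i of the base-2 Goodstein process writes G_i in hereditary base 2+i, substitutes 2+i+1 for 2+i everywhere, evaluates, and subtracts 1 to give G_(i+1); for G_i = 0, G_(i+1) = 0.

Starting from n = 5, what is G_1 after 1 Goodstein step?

base 2: 5 = 2^2 + 1; at 3: 3^3 + 1 = 28; next = 27
base 3: 27 = 3^3; at 4: 4^4 = 256; next = 255

27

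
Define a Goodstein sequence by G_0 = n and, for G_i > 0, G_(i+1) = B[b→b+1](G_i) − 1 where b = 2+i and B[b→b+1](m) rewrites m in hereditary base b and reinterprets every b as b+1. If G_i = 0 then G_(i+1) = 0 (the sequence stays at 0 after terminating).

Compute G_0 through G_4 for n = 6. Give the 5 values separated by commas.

6, 29, 257, 3125, 46655

G_0=6  [base 2] 2^2 + 2  →[2↦3]→  3^3 + 3 = 30  −1 ⇒ G_1=29
G_1=29  [base 3] 3^3 + 2  →[3↦4]→  4^4 + 2 = 258  −1 ⇒ G_2=257
G_2=257  [base 4] 4^4 + 1  →[4↦5]→  5^5 + 1 = 3126  −1 ⇒ G_3=3125
G_3=3125  [base 5] 5^5  →[5↦6]→  6^6 = 46656  −1 ⇒ G_4=46655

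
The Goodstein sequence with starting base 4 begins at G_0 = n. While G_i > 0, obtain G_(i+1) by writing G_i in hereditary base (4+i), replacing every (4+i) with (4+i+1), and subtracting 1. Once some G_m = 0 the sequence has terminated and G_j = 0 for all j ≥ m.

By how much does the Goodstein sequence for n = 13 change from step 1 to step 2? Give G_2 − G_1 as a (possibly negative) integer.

2

base 4: 13 = 3·4 + 1; at 5: 3·5 + 1 = 16; next = 15
base 5: 15 = 3·5; at 6: 3·6 = 18; next = 17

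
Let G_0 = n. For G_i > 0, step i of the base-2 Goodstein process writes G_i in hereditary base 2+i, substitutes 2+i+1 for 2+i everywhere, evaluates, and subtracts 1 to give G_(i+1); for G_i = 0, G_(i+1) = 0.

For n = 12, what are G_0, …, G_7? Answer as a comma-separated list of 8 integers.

(0) 12|_2 = 2^(2 + 1) + 2^2 ↦ 3^(3 + 1) + 3^3|_3 = 108 ⇒ 107
(1) 107|_3 = 3^(3 + 1) + 2·3^2 + 2·3 + 2 ↦ 4^(4 + 1) + 2·4^2 + 2·4 + 2|_4 = 1066 ⇒ 1065
(2) 1065|_4 = 4^(4 + 1) + 2·4^2 + 2·4 + 1 ↦ 5^(5 + 1) + 2·5^2 + 2·5 + 1|_5 = 15686 ⇒ 15685
(3) 15685|_5 = 5^(5 + 1) + 2·5^2 + 2·5 ↦ 6^(6 + 1) + 2·6^2 + 2·6|_6 = 280020 ⇒ 280019
(4) 280019|_6 = 6^(6 + 1) + 2·6^2 + 6 + 5 ↦ 7^(7 + 1) + 2·7^2 + 7 + 5|_7 = 5764911 ⇒ 5764910
(5) 5764910|_7 = 7^(7 + 1) + 2·7^2 + 7 + 4 ↦ 8^(8 + 1) + 2·8^2 + 8 + 4|_8 = 134217868 ⇒ 134217867
(6) 134217867|_8 = 8^(8 + 1) + 2·8^2 + 8 + 3 ↦ 9^(9 + 1) + 2·9^2 + 9 + 3|_9 = 3486784575 ⇒ 3486784574

12, 107, 1065, 15685, 280019, 5764910, 134217867, 3486784574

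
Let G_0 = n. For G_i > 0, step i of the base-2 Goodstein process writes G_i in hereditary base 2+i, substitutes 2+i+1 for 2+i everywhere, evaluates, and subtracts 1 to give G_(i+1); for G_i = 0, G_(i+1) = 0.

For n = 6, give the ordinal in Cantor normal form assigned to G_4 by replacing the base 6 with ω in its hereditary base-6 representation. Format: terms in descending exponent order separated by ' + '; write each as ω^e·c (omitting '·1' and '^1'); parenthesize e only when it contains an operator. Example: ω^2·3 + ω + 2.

ω^5·5 + ω^4·5 + ω^3·5 + ω^2·5 + ω·5 + 5

i=0: 6 = 2^2 + 2 (b=2); 2→3: 3^3 + 3 = 30; 30−1 = 29
i=1: 29 = 3^3 + 2 (b=3); 3→4: 4^4 + 2 = 258; 258−1 = 257
i=2: 257 = 4^4 + 1 (b=4); 4→5: 5^5 + 1 = 3126; 3126−1 = 3125
i=3: 3125 = 5^5 (b=5); 5→6: 6^6 = 46656; 46656−1 = 46655
i=4: 46655 = 5·6^5 + 5·6^4 + 5·6^3 + 5·6^2 + 5·6 + 5 (b=6); 6→7: 5·7^5 + 5·7^4 + 5·7^3 + 5·7^2 + 5·7 + 5 = 98040; 98040−1 = 98039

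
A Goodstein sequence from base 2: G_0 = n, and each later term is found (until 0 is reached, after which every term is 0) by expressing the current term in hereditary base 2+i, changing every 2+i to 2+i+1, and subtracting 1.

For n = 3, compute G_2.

[0] 3 ≡ 2 + 1 (base 2). Lift 3: 4. −1: 3.
[1] 3 ≡ 3 (base 3). Lift 4: 4. −1: 3.

3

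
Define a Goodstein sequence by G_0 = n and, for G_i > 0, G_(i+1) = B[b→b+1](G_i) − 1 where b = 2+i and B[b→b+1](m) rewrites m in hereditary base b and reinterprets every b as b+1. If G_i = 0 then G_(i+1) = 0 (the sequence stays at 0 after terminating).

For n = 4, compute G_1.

26

[0] 4 ≡ 2^2 (base 2). Lift 3: 27. −1: 26.
[1] 26 ≡ 2·3^2 + 2·3 + 2 (base 3). Lift 4: 42. −1: 41.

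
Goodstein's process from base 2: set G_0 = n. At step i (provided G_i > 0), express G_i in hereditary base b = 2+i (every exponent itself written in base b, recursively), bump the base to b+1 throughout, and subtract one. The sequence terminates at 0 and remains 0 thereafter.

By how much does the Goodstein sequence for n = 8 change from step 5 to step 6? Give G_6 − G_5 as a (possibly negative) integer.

base 2: 8 = 2^(2 + 1); at 3: 3^(3 + 1) = 81; next = 80
base 3: 80 = 2·3^3 + 2·3^2 + 2·3 + 2; at 4: 2·4^4 + 2·4^2 + 2·4 + 2 = 554; next = 553
base 4: 553 = 2·4^4 + 2·4^2 + 2·4 + 1; at 5: 2·5^5 + 2·5^2 + 2·5 + 1 = 6311; next = 6310
base 5: 6310 = 2·5^5 + 2·5^2 + 2·5; at 6: 2·6^6 + 2·6^2 + 2·6 = 93396; next = 93395
base 6: 93395 = 2·6^6 + 2·6^2 + 6 + 5; at 7: 2·7^7 + 2·7^2 + 7 + 5 = 1647196; next = 1647195
base 7: 1647195 = 2·7^7 + 2·7^2 + 7 + 4; at 8: 2·8^8 + 2·8^2 + 8 + 4 = 33554572; next = 33554571

31907376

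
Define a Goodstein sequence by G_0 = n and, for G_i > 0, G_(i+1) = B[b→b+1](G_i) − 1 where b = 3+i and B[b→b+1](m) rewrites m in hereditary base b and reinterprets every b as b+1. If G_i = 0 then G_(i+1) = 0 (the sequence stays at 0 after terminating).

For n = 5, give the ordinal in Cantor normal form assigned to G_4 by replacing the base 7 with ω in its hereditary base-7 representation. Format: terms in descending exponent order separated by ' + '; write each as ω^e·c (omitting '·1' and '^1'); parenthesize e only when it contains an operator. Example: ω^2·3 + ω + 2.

[0] 5 ≡ 3 + 2 (base 3). Lift 4: 6. −1: 5.
[1] 5 ≡ 4 + 1 (base 4). Lift 5: 6. −1: 5.
[2] 5 ≡ 5 (base 5). Lift 6: 6. −1: 5.
[3] 5 ≡ 5 (base 6). Lift 7: 5. −1: 4.
[4] 4 ≡ 4 (base 7). Lift 8: 4. −1: 3.

4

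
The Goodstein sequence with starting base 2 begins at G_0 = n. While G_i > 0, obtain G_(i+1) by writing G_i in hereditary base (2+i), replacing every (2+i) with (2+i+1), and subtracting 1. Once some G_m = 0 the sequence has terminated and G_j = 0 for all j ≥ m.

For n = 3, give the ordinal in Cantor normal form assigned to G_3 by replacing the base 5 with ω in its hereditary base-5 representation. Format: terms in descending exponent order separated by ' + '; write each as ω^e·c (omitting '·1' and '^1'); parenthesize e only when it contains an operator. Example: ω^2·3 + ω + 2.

3 —HB2→ 2 + 1 —bump→ 3 + 1 = 4 —(−1)→ 3
3 —HB3→ 3 —bump→ 4 = 4 —(−1)→ 3
3 —HB4→ 3 —bump→ 3 = 3 —(−1)→ 2
2 —HB5→ 2 —bump→ 2 = 2 —(−1)→ 1

2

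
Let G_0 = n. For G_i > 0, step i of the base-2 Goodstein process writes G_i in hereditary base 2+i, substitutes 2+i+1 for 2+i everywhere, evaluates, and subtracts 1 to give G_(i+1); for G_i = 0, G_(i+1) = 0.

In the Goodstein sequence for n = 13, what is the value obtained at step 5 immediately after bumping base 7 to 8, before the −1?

134219480

G_0=13  [base 2] 2^(2 + 1) + 2^2 + 1  →[2↦3]→  3^(3 + 1) + 3^3 + 1 = 109  −1 ⇒ G_1=108
G_1=108  [base 3] 3^(3 + 1) + 3^3  →[3↦4]→  4^(4 + 1) + 4^4 = 1280  −1 ⇒ G_2=1279
G_2=1279  [base 4] 4^(4 + 1) + 3·4^3 + 3·4^2 + 3·4 + 3  →[4↦5]→  5^(5 + 1) + 3·5^3 + 3·5^2 + 3·5 + 3 = 16093  −1 ⇒ G_3=16092
G_3=16092  [base 5] 5^(5 + 1) + 3·5^3 + 3·5^2 + 3·5 + 2  →[5↦6]→  6^(6 + 1) + 3·6^3 + 3·6^2 + 3·6 + 2 = 280712  −1 ⇒ G_4=280711
G_4=280711  [base 6] 6^(6 + 1) + 3·6^3 + 3·6^2 + 3·6 + 1  →[6↦7]→  7^(7 + 1) + 3·7^3 + 3·7^2 + 3·7 + 1 = 5765999  −1 ⇒ G_5=5765998
G_5=5765998  [base 7] 7^(7 + 1) + 3·7^3 + 3·7^2 + 3·7  →[7↦8]→  8^(8 + 1) + 3·8^3 + 3·8^2 + 3·8 = 134219480  −1 ⇒ G_6=134219479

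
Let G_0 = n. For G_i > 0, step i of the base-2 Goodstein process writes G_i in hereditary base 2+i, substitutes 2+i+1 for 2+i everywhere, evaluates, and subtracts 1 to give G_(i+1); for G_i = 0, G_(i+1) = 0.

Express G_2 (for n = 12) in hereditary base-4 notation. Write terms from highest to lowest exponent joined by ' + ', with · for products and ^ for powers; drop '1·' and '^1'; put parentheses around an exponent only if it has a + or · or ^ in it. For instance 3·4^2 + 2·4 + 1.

4^(4 + 1) + 2·4^2 + 2·4 + 1

[0] 12 ≡ 2^(2 + 1) + 2^2 (base 2). Lift 3: 108. −1: 107.
[1] 107 ≡ 3^(3 + 1) + 2·3^2 + 2·3 + 2 (base 3). Lift 4: 1066. −1: 1065.
[2] 1065 ≡ 4^(4 + 1) + 2·4^2 + 2·4 + 1 (base 4). Lift 5: 15686. −1: 15685.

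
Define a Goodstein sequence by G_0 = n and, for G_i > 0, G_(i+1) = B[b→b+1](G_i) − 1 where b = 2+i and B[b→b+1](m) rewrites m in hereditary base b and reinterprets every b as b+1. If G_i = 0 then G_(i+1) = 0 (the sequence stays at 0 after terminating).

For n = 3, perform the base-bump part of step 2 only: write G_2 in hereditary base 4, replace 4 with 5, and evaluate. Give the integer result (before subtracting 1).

step 0: 3 = 2 + 1; sub 3 for 2: 3 + 1; = 4; G_1 = 4−1 = 3
step 1: 3 = 3; sub 4 for 3: 4; = 4; G_2 = 4−1 = 3
step 2: 3 = 3; sub 5 for 4: 3; = 3; G_3 = 3−1 = 2

3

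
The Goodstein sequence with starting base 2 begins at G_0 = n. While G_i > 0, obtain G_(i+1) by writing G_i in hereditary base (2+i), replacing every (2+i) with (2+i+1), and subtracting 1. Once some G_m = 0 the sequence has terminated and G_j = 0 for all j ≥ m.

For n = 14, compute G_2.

i=0: 14 = 2^(2 + 1) + 2^2 + 2 (b=2); 2→3: 3^(3 + 1) + 3^3 + 3 = 111; 111−1 = 110
i=1: 110 = 3^(3 + 1) + 3^3 + 2 (b=3); 3→4: 4^(4 + 1) + 4^4 + 2 = 1282; 1282−1 = 1281
i=2: 1281 = 4^(4 + 1) + 4^4 + 1 (b=4); 4→5: 5^(5 + 1) + 5^5 + 1 = 18751; 18751−1 = 18750

1281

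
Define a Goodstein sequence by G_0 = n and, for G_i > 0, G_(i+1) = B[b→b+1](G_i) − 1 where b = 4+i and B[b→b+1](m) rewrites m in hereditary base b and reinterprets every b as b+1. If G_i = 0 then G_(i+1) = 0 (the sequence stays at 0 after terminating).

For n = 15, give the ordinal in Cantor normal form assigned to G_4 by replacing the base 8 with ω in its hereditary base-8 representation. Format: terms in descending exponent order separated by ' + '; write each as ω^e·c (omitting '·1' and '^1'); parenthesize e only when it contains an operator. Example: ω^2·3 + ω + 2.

i=0: 15 = 3·4 + 3 (b=4); 4→5: 3·5 + 3 = 18; 18−1 = 17
i=1: 17 = 3·5 + 2 (b=5); 5→6: 3·6 + 2 = 20; 20−1 = 19
i=2: 19 = 3·6 + 1 (b=6); 6→7: 3·7 + 1 = 22; 22−1 = 21
i=3: 21 = 3·7 (b=7); 7→8: 3·8 = 24; 24−1 = 23
i=4: 23 = 2·8 + 7 (b=8); 8→9: 2·9 + 7 = 25; 25−1 = 24

ω·2 + 7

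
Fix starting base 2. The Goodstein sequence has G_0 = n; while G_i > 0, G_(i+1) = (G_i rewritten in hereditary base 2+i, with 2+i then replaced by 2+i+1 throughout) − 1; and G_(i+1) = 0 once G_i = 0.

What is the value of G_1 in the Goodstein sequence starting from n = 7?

30

7 —HB2→ 2^2 + 2 + 1 —bump→ 3^3 + 3 + 1 = 31 —(−1)→ 30
30 —HB3→ 3^3 + 3 —bump→ 4^4 + 4 = 260 —(−1)→ 259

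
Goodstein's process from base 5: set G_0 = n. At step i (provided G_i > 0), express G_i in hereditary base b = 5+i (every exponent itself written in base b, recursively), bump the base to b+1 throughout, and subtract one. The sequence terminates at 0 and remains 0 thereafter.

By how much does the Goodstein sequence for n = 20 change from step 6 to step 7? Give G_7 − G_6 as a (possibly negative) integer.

2

step 0: 20 = 4·5; sub 6 for 5: 4·6; = 24; G_1 = 24−1 = 23
step 1: 23 = 3·6 + 5; sub 7 for 6: 3·7 + 5; = 26; G_2 = 26−1 = 25
step 2: 25 = 3·7 + 4; sub 8 for 7: 3·8 + 4; = 28; G_3 = 28−1 = 27
step 3: 27 = 3·8 + 3; sub 9 for 8: 3·9 + 3; = 30; G_4 = 30−1 = 29
step 4: 29 = 3·9 + 2; sub 10 for 9: 3·10 + 2; = 32; G_5 = 32−1 = 31
step 5: 31 = 3·10 + 1; sub 11 for 10: 3·11 + 1; = 34; G_6 = 34−1 = 33
step 6: 33 = 3·11; sub 12 for 11: 3·12; = 36; G_7 = 36−1 = 35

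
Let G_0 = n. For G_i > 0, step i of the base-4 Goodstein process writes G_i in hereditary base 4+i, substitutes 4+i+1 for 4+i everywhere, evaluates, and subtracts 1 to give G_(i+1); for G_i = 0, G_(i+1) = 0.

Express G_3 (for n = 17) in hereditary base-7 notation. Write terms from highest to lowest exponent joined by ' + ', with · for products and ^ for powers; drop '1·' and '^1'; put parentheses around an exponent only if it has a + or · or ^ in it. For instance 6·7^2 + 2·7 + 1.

i=0: 17 = 4^2 + 1 (b=4); 4→5: 5^2 + 1 = 26; 26−1 = 25
i=1: 25 = 5^2 (b=5); 5→6: 6^2 = 36; 36−1 = 35
i=2: 35 = 5·6 + 5 (b=6); 6→7: 5·7 + 5 = 40; 40−1 = 39
i=3: 39 = 5·7 + 4 (b=7); 7→8: 5·8 + 4 = 44; 44−1 = 43

5·7 + 4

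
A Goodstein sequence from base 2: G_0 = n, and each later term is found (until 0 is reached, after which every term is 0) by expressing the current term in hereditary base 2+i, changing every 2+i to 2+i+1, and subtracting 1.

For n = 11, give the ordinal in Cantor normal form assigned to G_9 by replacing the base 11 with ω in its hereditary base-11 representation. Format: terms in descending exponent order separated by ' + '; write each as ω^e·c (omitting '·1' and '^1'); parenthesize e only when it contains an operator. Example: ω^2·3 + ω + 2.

ω^ω·7 + ω^7·7 + ω^6·7 + ω^5·7 + ω^4·7 + ω^3·7 + ω^2·7 + ω·7 + 4

(0) 11|_2 = 2^(2 + 1) + 2 + 1 ↦ 3^(3 + 1) + 3 + 1|_3 = 85 ⇒ 84
(1) 84|_3 = 3^(3 + 1) + 3 ↦ 4^(4 + 1) + 4|_4 = 1028 ⇒ 1027
(2) 1027|_4 = 4^(4 + 1) + 3 ↦ 5^(5 + 1) + 3|_5 = 15628 ⇒ 15627
(3) 15627|_5 = 5^(5 + 1) + 2 ↦ 6^(6 + 1) + 2|_6 = 279938 ⇒ 279937
(4) 279937|_6 = 6^(6 + 1) + 1 ↦ 7^(7 + 1) + 1|_7 = 5764802 ⇒ 5764801
(5) 5764801|_7 = 7^(7 + 1) ↦ 8^(8 + 1)|_8 = 134217728 ⇒ 134217727
(6) 134217727|_8 = 7·8^8 + 7·8^7 + 7·8^6 + 7·8^5 + 7·8^4 + 7·8^3 + 7·8^2 + 7·8 + 7 ↦ 7·9^9 + 7·9^7 + 7·9^6 + 7·9^5 + 7·9^4 + 7·9^3 + 7·9^2 + 7·9 + 7|_9 = 2749609303 ⇒ 2749609302
(7) 2749609302|_9 = 7·9^9 + 7·9^7 + 7·9^6 + 7·9^5 + 7·9^4 + 7·9^3 + 7·9^2 + 7·9 + 6 ↦ 7·10^10 + 7·10^7 + 7·10^6 + 7·10^5 + 7·10^4 + 7·10^3 + 7·10^2 + 7·10 + 6|_10 = 70077777776 ⇒ 70077777775
(8) 70077777775|_10 = 7·10^10 + 7·10^7 + 7·10^6 + 7·10^5 + 7·10^4 + 7·10^3 + 7·10^2 + 7·10 + 5 ↦ 7·11^11 + 7·11^7 + 7·11^6 + 7·11^5 + 7·11^4 + 7·11^3 + 7·11^2 + 7·11 + 5|_11 = 1997331745491 ⇒ 1997331745490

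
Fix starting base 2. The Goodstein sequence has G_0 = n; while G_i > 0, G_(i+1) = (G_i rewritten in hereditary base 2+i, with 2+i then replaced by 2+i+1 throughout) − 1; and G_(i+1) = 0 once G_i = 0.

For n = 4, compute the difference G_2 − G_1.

15

step 0: 4 = 2^2; sub 3 for 2: 3^3; = 27; G_1 = 27−1 = 26
step 1: 26 = 2·3^2 + 2·3 + 2; sub 4 for 3: 2·4^2 + 2·4 + 2; = 42; G_2 = 42−1 = 41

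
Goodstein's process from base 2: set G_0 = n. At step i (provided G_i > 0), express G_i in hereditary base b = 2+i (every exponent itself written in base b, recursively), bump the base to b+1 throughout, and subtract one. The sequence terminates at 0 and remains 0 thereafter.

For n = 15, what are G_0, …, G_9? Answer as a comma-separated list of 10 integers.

step 0: 15 = 2^(2 + 1) + 2^2 + 2 + 1; sub 3 for 2: 3^(3 + 1) + 3^3 + 3 + 1; = 112; G_1 = 112−1 = 111
step 1: 111 = 3^(3 + 1) + 3^3 + 3; sub 4 for 3: 4^(4 + 1) + 4^4 + 4; = 1284; G_2 = 1284−1 = 1283
step 2: 1283 = 4^(4 + 1) + 4^4 + 3; sub 5 for 4: 5^(5 + 1) + 5^5 + 3; = 18753; G_3 = 18753−1 = 18752
step 3: 18752 = 5^(5 + 1) + 5^5 + 2; sub 6 for 5: 6^(6 + 1) + 6^6 + 2; = 326594; G_4 = 326594−1 = 326593
step 4: 326593 = 6^(6 + 1) + 6^6 + 1; sub 7 for 6: 7^(7 + 1) + 7^7 + 1; = 6588345; G_5 = 6588345−1 = 6588344
step 5: 6588344 = 7^(7 + 1) + 7^7; sub 8 for 7: 8^(8 + 1) + 8^8; = 150994944; G_6 = 150994944−1 = 150994943
step 6: 150994943 = 8^(8 + 1) + 7·8^7 + 7·8^6 + 7·8^5 + 7·8^4 + 7·8^3 + 7·8^2 + 7·8 + 7; sub 9 for 8: 9^(9 + 1) + 7·9^7 + 7·9^6 + 7·9^5 + 7·9^4 + 7·9^3 + 7·9^2 + 7·9 + 7; = 3524450281; G_7 = 3524450281−1 = 3524450280
step 7: 3524450280 = 9^(9 + 1) + 7·9^7 + 7·9^6 + 7·9^5 + 7·9^4 + 7·9^3 + 7·9^2 + 7·9 + 6; sub 10 for 9: 10^(10 + 1) + 7·10^7 + 7·10^6 + 7·10^5 + 7·10^4 + 7·10^3 + 7·10^2 + 7·10 + 6; = 100077777776; G_8 = 100077777776−1 = 100077777775
step 8: 100077777775 = 10^(10 + 1) + 7·10^7 + 7·10^6 + 7·10^5 + 7·10^4 + 7·10^3 + 7·10^2 + 7·10 + 5; sub 11 for 10: 11^(11 + 1) + 7·11^7 + 7·11^6 + 7·11^5 + 7·11^4 + 7·11^3 + 7·11^2 + 7·11 + 5; = 3138578427935; G_9 = 3138578427935−1 = 3138578427934

15, 111, 1283, 18752, 326593, 6588344, 150994943, 3524450280, 100077777775, 3138578427934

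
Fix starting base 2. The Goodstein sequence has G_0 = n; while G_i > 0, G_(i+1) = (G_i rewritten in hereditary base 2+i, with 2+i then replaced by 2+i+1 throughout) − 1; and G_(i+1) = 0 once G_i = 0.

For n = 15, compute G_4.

(0) 15|_2 = 2^(2 + 1) + 2^2 + 2 + 1 ↦ 3^(3 + 1) + 3^3 + 3 + 1|_3 = 112 ⇒ 111
(1) 111|_3 = 3^(3 + 1) + 3^3 + 3 ↦ 4^(4 + 1) + 4^4 + 4|_4 = 1284 ⇒ 1283
(2) 1283|_4 = 4^(4 + 1) + 4^4 + 3 ↦ 5^(5 + 1) + 5^5 + 3|_5 = 18753 ⇒ 18752
(3) 18752|_5 = 5^(5 + 1) + 5^5 + 2 ↦ 6^(6 + 1) + 6^6 + 2|_6 = 326594 ⇒ 326593

326593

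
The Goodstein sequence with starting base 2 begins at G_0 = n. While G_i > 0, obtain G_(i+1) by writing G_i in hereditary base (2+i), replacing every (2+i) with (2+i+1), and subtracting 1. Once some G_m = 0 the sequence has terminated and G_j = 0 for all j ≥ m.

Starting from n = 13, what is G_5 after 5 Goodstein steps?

5765998

step 0: 13 = 2^(2 + 1) + 2^2 + 1; sub 3 for 2: 3^(3 + 1) + 3^3 + 1; = 109; G_1 = 109−1 = 108
step 1: 108 = 3^(3 + 1) + 3^3; sub 4 for 3: 4^(4 + 1) + 4^4; = 1280; G_2 = 1280−1 = 1279
step 2: 1279 = 4^(4 + 1) + 3·4^3 + 3·4^2 + 3·4 + 3; sub 5 for 4: 5^(5 + 1) + 3·5^3 + 3·5^2 + 3·5 + 3; = 16093; G_3 = 16093−1 = 16092
step 3: 16092 = 5^(5 + 1) + 3·5^3 + 3·5^2 + 3·5 + 2; sub 6 for 5: 6^(6 + 1) + 3·6^3 + 3·6^2 + 3·6 + 2; = 280712; G_4 = 280712−1 = 280711
step 4: 280711 = 6^(6 + 1) + 3·6^3 + 3·6^2 + 3·6 + 1; sub 7 for 6: 7^(7 + 1) + 3·7^3 + 3·7^2 + 3·7 + 1; = 5765999; G_5 = 5765999−1 = 5765998
step 5: 5765998 = 7^(7 + 1) + 3·7^3 + 3·7^2 + 3·7; sub 8 for 7: 8^(8 + 1) + 3·8^3 + 3·8^2 + 3·8; = 134219480; G_6 = 134219480−1 = 134219479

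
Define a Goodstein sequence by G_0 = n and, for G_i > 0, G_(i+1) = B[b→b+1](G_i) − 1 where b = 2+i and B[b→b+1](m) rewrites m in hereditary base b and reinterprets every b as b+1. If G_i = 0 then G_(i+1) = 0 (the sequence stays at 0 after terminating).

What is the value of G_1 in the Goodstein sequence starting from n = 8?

8 —HB2→ 2^(2 + 1) —bump→ 3^(3 + 1) = 81 —(−1)→ 80
80 —HB3→ 2·3^3 + 2·3^2 + 2·3 + 2 —bump→ 2·4^4 + 2·4^2 + 2·4 + 2 = 554 —(−1)→ 553

80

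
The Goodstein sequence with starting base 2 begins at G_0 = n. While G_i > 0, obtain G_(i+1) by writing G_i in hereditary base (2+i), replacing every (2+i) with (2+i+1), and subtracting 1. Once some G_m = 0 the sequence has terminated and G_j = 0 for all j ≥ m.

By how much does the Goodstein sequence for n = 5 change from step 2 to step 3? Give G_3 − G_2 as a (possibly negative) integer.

i=0: 5 = 2^2 + 1 (b=2); 2→3: 3^3 + 1 = 28; 28−1 = 27
i=1: 27 = 3^3 (b=3); 3→4: 4^4 = 256; 256−1 = 255
i=2: 255 = 3·4^3 + 3·4^2 + 3·4 + 3 (b=4); 4→5: 3·5^3 + 3·5^2 + 3·5 + 3 = 468; 468−1 = 467

212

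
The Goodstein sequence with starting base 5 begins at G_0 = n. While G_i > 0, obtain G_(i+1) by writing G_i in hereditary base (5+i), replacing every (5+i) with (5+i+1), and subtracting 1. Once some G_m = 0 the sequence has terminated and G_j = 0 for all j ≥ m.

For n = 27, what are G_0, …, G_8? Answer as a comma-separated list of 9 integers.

G_0 = 27. HB_5(27) = 5^2 + 2. Bump = 38. G_1 = 37.
G_1 = 37. HB_6(37) = 6^2 + 1. Bump = 50. G_2 = 49.
G_2 = 49. HB_7(49) = 7^2. Bump = 64. G_3 = 63.
G_3 = 63. HB_8(63) = 7·8 + 7. Bump = 70. G_4 = 69.
G_4 = 69. HB_9(69) = 7·9 + 6. Bump = 76. G_5 = 75.
G_5 = 75. HB_10(75) = 7·10 + 5. Bump = 82. G_6 = 81.
G_6 = 81. HB_11(81) = 7·11 + 4. Bump = 88. G_7 = 87.
G_7 = 87. HB_12(87) = 7·12 + 3. Bump = 94. G_8 = 93.

27, 37, 49, 63, 69, 75, 81, 87, 93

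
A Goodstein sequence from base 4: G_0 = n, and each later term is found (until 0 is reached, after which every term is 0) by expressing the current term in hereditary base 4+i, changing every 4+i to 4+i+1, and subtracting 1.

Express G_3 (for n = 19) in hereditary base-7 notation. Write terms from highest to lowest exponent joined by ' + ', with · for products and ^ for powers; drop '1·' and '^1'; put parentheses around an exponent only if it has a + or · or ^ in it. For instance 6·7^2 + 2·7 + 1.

step 0: 19 = 4^2 + 3; sub 5 for 4: 5^2 + 3; = 28; G_1 = 28−1 = 27
step 1: 27 = 5^2 + 2; sub 6 for 5: 6^2 + 2; = 38; G_2 = 38−1 = 37
step 2: 37 = 6^2 + 1; sub 7 for 6: 7^2 + 1; = 50; G_3 = 50−1 = 49
step 3: 49 = 7^2; sub 8 for 7: 8^2; = 64; G_4 = 64−1 = 63

7^2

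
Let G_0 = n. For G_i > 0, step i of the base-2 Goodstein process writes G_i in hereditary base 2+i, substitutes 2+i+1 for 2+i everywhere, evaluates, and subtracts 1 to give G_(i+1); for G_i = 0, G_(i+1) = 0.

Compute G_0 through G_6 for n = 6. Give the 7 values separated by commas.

G_0 = 6. HB_2(6) = 2^2 + 2. Bump = 30. G_1 = 29.
G_1 = 29. HB_3(29) = 3^3 + 2. Bump = 258. G_2 = 257.
G_2 = 257. HB_4(257) = 4^4 + 1. Bump = 3126. G_3 = 3125.
G_3 = 3125. HB_5(3125) = 5^5. Bump = 46656. G_4 = 46655.
G_4 = 46655. HB_6(46655) = 5·6^5 + 5·6^4 + 5·6^3 + 5·6^2 + 5·6 + 5. Bump = 98040. G_5 = 98039.
G_5 = 98039. HB_7(98039) = 5·7^5 + 5·7^4 + 5·7^3 + 5·7^2 + 5·7 + 4. Bump = 187244. G_6 = 187243.

6, 29, 257, 3125, 46655, 98039, 187243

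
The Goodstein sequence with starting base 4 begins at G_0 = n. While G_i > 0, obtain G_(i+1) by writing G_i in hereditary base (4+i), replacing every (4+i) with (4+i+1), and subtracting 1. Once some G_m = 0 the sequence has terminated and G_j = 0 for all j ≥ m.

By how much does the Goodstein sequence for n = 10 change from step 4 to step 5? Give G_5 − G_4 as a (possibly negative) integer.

10 —HB4→ 2·4 + 2 —bump→ 2·5 + 2 = 12 —(−1)→ 11
11 —HB5→ 2·5 + 1 —bump→ 2·6 + 1 = 13 —(−1)→ 12
12 —HB6→ 2·6 —bump→ 2·7 = 14 —(−1)→ 13
13 —HB7→ 7 + 6 —bump→ 8 + 6 = 14 —(−1)→ 13
13 —HB8→ 8 + 5 —bump→ 9 + 5 = 14 —(−1)→ 13

0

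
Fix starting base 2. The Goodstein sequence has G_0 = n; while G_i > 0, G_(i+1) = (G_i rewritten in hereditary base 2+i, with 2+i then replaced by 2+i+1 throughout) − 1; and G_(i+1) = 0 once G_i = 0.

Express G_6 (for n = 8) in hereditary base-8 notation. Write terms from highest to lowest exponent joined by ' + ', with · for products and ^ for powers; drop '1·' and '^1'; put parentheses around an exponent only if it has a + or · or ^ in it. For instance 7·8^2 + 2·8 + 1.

[0] 8 ≡ 2^(2 + 1) (base 2). Lift 3: 81. −1: 80.
[1] 80 ≡ 2·3^3 + 2·3^2 + 2·3 + 2 (base 3). Lift 4: 554. −1: 553.
[2] 553 ≡ 2·4^4 + 2·4^2 + 2·4 + 1 (base 4). Lift 5: 6311. −1: 6310.
[3] 6310 ≡ 2·5^5 + 2·5^2 + 2·5 (base 5). Lift 6: 93396. −1: 93395.
[4] 93395 ≡ 2·6^6 + 2·6^2 + 6 + 5 (base 6). Lift 7: 1647196. −1: 1647195.
[5] 1647195 ≡ 2·7^7 + 2·7^2 + 7 + 4 (base 7). Lift 8: 33554572. −1: 33554571.
[6] 33554571 ≡ 2·8^8 + 2·8^2 + 8 + 3 (base 8). Lift 9: 774841152. −1: 774841151.

2·8^8 + 2·8^2 + 8 + 3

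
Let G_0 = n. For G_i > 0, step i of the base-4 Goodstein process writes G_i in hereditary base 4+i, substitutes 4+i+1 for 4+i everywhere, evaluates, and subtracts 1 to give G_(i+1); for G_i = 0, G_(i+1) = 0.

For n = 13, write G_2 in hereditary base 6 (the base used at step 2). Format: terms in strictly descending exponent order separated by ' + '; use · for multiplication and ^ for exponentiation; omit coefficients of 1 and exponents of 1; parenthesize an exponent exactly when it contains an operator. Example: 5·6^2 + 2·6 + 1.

2·6 + 5

13 —HB4→ 3·4 + 1 —bump→ 3·5 + 1 = 16 —(−1)→ 15
15 —HB5→ 3·5 —bump→ 3·6 = 18 —(−1)→ 17
17 —HB6→ 2·6 + 5 —bump→ 2·7 + 5 = 19 —(−1)→ 18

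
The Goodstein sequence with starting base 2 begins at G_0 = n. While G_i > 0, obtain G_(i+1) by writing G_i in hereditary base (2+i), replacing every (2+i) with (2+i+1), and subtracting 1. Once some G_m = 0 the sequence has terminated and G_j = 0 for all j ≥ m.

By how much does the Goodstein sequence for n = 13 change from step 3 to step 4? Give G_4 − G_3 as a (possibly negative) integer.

264619

G_0 = 13. HB_2(13) = 2^(2 + 1) + 2^2 + 1. Bump = 109. G_1 = 108.
G_1 = 108. HB_3(108) = 3^(3 + 1) + 3^3. Bump = 1280. G_2 = 1279.
G_2 = 1279. HB_4(1279) = 4^(4 + 1) + 3·4^3 + 3·4^2 + 3·4 + 3. Bump = 16093. G_3 = 16092.
G_3 = 16092. HB_5(16092) = 5^(5 + 1) + 3·5^3 + 3·5^2 + 3·5 + 2. Bump = 280712. G_4 = 280711.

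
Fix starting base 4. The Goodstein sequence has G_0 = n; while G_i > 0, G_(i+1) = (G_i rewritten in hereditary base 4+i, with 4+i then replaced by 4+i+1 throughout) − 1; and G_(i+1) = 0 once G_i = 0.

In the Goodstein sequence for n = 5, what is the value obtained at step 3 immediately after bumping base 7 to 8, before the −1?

(0) 5|_4 = 4 + 1 ↦ 5 + 1|_5 = 6 ⇒ 5
(1) 5|_5 = 5 ↦ 6|_6 = 6 ⇒ 5
(2) 5|_6 = 5 ↦ 5|_7 = 5 ⇒ 4
(3) 4|_7 = 4 ↦ 4|_8 = 4 ⇒ 3

4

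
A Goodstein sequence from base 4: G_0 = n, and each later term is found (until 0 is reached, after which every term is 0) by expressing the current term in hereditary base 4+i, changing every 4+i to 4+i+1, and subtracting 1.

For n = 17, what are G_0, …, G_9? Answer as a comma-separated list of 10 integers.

17 —HB4→ 4^2 + 1 —bump→ 5^2 + 1 = 26 —(−1)→ 25
25 —HB5→ 5^2 —bump→ 6^2 = 36 —(−1)→ 35
35 —HB6→ 5·6 + 5 —bump→ 5·7 + 5 = 40 —(−1)→ 39
39 —HB7→ 5·7 + 4 —bump→ 5·8 + 4 = 44 —(−1)→ 43
43 —HB8→ 5·8 + 3 —bump→ 5·9 + 3 = 48 —(−1)→ 47
47 —HB9→ 5·9 + 2 —bump→ 5·10 + 2 = 52 —(−1)→ 51
51 —HB10→ 5·10 + 1 —bump→ 5·11 + 1 = 56 —(−1)→ 55
55 —HB11→ 5·11 —bump→ 5·12 = 60 —(−1)→ 59
59 —HB12→ 4·12 + 11 —bump→ 4·13 + 11 = 63 —(−1)→ 62

17, 25, 35, 39, 43, 47, 51, 55, 59, 62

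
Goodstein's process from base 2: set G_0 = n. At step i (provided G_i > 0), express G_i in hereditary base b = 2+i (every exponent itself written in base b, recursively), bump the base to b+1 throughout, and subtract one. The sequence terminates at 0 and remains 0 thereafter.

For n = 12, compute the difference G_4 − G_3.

i=0: 12 = 2^(2 + 1) + 2^2 (b=2); 2→3: 3^(3 + 1) + 3^3 = 108; 108−1 = 107
i=1: 107 = 3^(3 + 1) + 2·3^2 + 2·3 + 2 (b=3); 3→4: 4^(4 + 1) + 2·4^2 + 2·4 + 2 = 1066; 1066−1 = 1065
i=2: 1065 = 4^(4 + 1) + 2·4^2 + 2·4 + 1 (b=4); 4→5: 5^(5 + 1) + 2·5^2 + 2·5 + 1 = 15686; 15686−1 = 15685
i=3: 15685 = 5^(5 + 1) + 2·5^2 + 2·5 (b=5); 5→6: 6^(6 + 1) + 2·6^2 + 2·6 = 280020; 280020−1 = 280019

264334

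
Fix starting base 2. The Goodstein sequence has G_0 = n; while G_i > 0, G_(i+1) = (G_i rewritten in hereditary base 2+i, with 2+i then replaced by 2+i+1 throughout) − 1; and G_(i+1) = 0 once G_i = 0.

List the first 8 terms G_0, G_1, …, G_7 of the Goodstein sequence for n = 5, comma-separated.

G_0=5  [base 2] 2^2 + 1  →[2↦3]→  3^3 + 1 = 28  −1 ⇒ G_1=27
G_1=27  [base 3] 3^3  →[3↦4]→  4^4 = 256  −1 ⇒ G_2=255
G_2=255  [base 4] 3·4^3 + 3·4^2 + 3·4 + 3  →[4↦5]→  3·5^3 + 3·5^2 + 3·5 + 3 = 468  −1 ⇒ G_3=467
G_3=467  [base 5] 3·5^3 + 3·5^2 + 3·5 + 2  →[5↦6]→  3·6^3 + 3·6^2 + 3·6 + 2 = 776  −1 ⇒ G_4=775
G_4=775  [base 6] 3·6^3 + 3·6^2 + 3·6 + 1  →[6↦7]→  3·7^3 + 3·7^2 + 3·7 + 1 = 1198  −1 ⇒ G_5=1197
G_5=1197  [base 7] 3·7^3 + 3·7^2 + 3·7  →[7↦8]→  3·8^3 + 3·8^2 + 3·8 = 1752  −1 ⇒ G_6=1751
G_6=1751  [base 8] 3·8^3 + 3·8^2 + 2·8 + 7  →[8↦9]→  3·9^3 + 3·9^2 + 2·9 + 7 = 2455  −1 ⇒ G_7=2454

5, 27, 255, 467, 775, 1197, 1751, 2454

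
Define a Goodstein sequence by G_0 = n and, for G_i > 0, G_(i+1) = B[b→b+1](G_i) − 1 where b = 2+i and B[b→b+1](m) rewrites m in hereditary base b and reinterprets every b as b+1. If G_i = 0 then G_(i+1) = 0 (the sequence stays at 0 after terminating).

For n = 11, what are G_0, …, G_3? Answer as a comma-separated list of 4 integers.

11, 84, 1027, 15627

G_0 = 11. HB_2(11) = 2^(2 + 1) + 2 + 1. Bump = 85. G_1 = 84.
G_1 = 84. HB_3(84) = 3^(3 + 1) + 3. Bump = 1028. G_2 = 1027.
G_2 = 1027. HB_4(1027) = 4^(4 + 1) + 3. Bump = 15628. G_3 = 15627.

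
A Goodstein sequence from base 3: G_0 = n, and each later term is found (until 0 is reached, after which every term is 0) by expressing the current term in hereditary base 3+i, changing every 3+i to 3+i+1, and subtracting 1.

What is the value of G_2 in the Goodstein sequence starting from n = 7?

G_0 = 7. HB_3(7) = 2·3 + 1. Bump = 9. G_1 = 8.
G_1 = 8. HB_4(8) = 2·4. Bump = 10. G_2 = 9.

9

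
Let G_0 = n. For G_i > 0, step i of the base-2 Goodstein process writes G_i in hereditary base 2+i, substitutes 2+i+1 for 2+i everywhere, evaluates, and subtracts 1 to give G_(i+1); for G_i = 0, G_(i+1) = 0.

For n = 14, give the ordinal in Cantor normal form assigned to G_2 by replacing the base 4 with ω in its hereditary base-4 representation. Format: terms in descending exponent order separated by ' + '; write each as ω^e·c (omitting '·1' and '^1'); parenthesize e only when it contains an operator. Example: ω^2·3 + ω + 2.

14 —HB2→ 2^(2 + 1) + 2^2 + 2 —bump→ 3^(3 + 1) + 3^3 + 3 = 111 —(−1)→ 110
110 —HB3→ 3^(3 + 1) + 3^3 + 2 —bump→ 4^(4 + 1) + 4^4 + 2 = 1282 —(−1)→ 1281

ω^(ω + 1) + ω^ω + 1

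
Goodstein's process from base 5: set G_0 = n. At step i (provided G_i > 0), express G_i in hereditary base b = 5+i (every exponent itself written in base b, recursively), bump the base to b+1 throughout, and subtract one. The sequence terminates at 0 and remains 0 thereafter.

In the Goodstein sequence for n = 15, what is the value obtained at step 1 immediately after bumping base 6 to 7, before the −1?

G_0=15  [base 5] 3·5  →[5↦6]→  3·6 = 18  −1 ⇒ G_1=17
G_1=17  [base 6] 2·6 + 5  →[6↦7]→  2·7 + 5 = 19  −1 ⇒ G_2=18

19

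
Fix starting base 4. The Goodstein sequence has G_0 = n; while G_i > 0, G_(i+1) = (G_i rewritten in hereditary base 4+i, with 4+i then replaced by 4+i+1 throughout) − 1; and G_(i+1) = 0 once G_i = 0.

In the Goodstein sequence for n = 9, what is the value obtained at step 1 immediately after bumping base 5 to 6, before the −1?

12

G_0 = 9. HB_4(9) = 2·4 + 1. Bump = 11. G_1 = 10.
G_1 = 10. HB_5(10) = 2·5. Bump = 12. G_2 = 11.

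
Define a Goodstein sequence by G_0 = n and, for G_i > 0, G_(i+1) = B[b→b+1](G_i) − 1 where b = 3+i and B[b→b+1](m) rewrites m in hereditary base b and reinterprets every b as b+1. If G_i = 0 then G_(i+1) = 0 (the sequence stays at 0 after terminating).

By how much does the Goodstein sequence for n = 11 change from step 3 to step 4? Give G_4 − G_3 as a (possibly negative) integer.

i=0: 11 = 3^2 + 2 (b=3); 3→4: 4^2 + 2 = 18; 18−1 = 17
i=1: 17 = 4^2 + 1 (b=4); 4→5: 5^2 + 1 = 26; 26−1 = 25
i=2: 25 = 5^2 (b=5); 5→6: 6^2 = 36; 36−1 = 35
i=3: 35 = 5·6 + 5 (b=6); 6→7: 5·7 + 5 = 40; 40−1 = 39

4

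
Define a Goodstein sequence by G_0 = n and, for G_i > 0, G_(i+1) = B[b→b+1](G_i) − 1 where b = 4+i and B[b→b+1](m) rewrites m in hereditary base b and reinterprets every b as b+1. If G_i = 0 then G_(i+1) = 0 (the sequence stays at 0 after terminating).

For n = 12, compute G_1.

G_0 = 12. HB_4(12) = 3·4. Bump = 15. G_1 = 14.
G_1 = 14. HB_5(14) = 2·5 + 4. Bump = 16. G_2 = 15.

14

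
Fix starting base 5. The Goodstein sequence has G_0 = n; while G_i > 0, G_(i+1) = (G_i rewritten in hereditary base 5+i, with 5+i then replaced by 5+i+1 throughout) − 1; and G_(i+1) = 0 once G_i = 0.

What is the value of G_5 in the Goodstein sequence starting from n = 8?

step 0: 8 = 5 + 3; sub 6 for 5: 6 + 3; = 9; G_1 = 9−1 = 8
step 1: 8 = 6 + 2; sub 7 for 6: 7 + 2; = 9; G_2 = 9−1 = 8
step 2: 8 = 7 + 1; sub 8 for 7: 8 + 1; = 9; G_3 = 9−1 = 8
step 3: 8 = 8; sub 9 for 8: 9; = 9; G_4 = 9−1 = 8
step 4: 8 = 8; sub 10 for 9: 8; = 8; G_5 = 8−1 = 7

7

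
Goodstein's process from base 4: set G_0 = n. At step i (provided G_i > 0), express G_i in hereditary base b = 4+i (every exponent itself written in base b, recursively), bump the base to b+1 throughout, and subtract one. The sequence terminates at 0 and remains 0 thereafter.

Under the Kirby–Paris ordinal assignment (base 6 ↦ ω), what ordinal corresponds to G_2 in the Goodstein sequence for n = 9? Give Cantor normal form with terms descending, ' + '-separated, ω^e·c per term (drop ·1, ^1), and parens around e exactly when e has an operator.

(0) 9|_4 = 2·4 + 1 ↦ 2·5 + 1|_5 = 11 ⇒ 10
(1) 10|_5 = 2·5 ↦ 2·6|_6 = 12 ⇒ 11
(2) 11|_6 = 6 + 5 ↦ 7 + 5|_7 = 12 ⇒ 11

ω + 5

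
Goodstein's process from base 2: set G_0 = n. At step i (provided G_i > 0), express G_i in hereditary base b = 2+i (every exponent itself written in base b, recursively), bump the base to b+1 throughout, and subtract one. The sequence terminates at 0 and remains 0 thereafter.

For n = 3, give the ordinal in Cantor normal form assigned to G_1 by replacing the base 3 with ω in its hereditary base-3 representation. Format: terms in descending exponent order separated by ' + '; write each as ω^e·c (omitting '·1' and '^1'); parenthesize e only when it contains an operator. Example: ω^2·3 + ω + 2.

ω

step 0: 3 = 2 + 1; sub 3 for 2: 3 + 1; = 4; G_1 = 4−1 = 3
step 1: 3 = 3; sub 4 for 3: 4; = 4; G_2 = 4−1 = 3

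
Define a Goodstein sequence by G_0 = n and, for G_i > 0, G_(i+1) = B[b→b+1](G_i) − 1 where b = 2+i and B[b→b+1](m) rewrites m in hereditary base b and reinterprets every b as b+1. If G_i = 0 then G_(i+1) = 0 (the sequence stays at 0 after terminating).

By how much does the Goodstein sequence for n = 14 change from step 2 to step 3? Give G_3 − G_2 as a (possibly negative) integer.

17469

[0] 14 ≡ 2^(2 + 1) + 2^2 + 2 (base 2). Lift 3: 111. −1: 110.
[1] 110 ≡ 3^(3 + 1) + 3^3 + 2 (base 3). Lift 4: 1282. −1: 1281.
[2] 1281 ≡ 4^(4 + 1) + 4^4 + 1 (base 4). Lift 5: 18751. −1: 18750.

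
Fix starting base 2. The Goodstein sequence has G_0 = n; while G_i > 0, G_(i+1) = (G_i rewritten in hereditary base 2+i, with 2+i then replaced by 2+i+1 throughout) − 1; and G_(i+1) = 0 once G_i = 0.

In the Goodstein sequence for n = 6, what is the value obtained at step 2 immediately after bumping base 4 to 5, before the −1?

3126

base 2: 6 = 2^2 + 2; at 3: 3^3 + 3 = 30; next = 29
base 3: 29 = 3^3 + 2; at 4: 4^4 + 2 = 258; next = 257
base 4: 257 = 4^4 + 1; at 5: 5^5 + 1 = 3126; next = 3125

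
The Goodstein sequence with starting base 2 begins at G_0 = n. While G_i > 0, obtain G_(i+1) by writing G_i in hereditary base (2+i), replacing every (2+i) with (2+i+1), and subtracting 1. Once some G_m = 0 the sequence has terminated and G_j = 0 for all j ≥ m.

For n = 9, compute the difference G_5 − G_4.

2331083

base 2: 9 = 2^(2 + 1) + 1; at 3: 3^(3 + 1) + 1 = 82; next = 81
base 3: 81 = 3^(3 + 1); at 4: 4^(4 + 1) = 1024; next = 1023
base 4: 1023 = 3·4^4 + 3·4^3 + 3·4^2 + 3·4 + 3; at 5: 3·5^5 + 3·5^3 + 3·5^2 + 3·5 + 3 = 9843; next = 9842
base 5: 9842 = 3·5^5 + 3·5^3 + 3·5^2 + 3·5 + 2; at 6: 3·6^6 + 3·6^3 + 3·6^2 + 3·6 + 2 = 140744; next = 140743
base 6: 140743 = 3·6^6 + 3·6^3 + 3·6^2 + 3·6 + 1; at 7: 3·7^7 + 3·7^3 + 3·7^2 + 3·7 + 1 = 2471827; next = 2471826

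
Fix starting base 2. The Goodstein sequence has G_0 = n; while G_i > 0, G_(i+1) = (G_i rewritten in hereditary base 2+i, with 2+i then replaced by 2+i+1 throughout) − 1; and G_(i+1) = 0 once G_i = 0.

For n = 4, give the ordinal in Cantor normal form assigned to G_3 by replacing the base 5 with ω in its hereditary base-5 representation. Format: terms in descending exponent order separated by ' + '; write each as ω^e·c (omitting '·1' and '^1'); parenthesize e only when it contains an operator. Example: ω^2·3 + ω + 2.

G_0 = 4. HB_2(4) = 2^2. Bump = 27. G_1 = 26.
G_1 = 26. HB_3(26) = 2·3^2 + 2·3 + 2. Bump = 42. G_2 = 41.
G_2 = 41. HB_4(41) = 2·4^2 + 2·4 + 1. Bump = 61. G_3 = 60.
G_3 = 60. HB_5(60) = 2·5^2 + 2·5. Bump = 84. G_4 = 83.

ω^2·2 + ω·2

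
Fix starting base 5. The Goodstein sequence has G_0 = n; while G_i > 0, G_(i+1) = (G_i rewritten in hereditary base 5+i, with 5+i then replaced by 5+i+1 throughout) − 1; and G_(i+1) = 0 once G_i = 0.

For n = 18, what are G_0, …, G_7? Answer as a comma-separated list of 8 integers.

18, 20, 22, 24, 26, 27, 28, 29

18 —HB5→ 3·5 + 3 —bump→ 3·6 + 3 = 21 —(−1)→ 20
20 —HB6→ 3·6 + 2 —bump→ 3·7 + 2 = 23 —(−1)→ 22
22 —HB7→ 3·7 + 1 —bump→ 3·8 + 1 = 25 —(−1)→ 24
24 —HB8→ 3·8 —bump→ 3·9 = 27 —(−1)→ 26
26 —HB9→ 2·9 + 8 —bump→ 2·10 + 8 = 28 —(−1)→ 27
27 —HB10→ 2·10 + 7 —bump→ 2·11 + 7 = 29 —(−1)→ 28
28 —HB11→ 2·11 + 6 —bump→ 2·12 + 6 = 30 —(−1)→ 29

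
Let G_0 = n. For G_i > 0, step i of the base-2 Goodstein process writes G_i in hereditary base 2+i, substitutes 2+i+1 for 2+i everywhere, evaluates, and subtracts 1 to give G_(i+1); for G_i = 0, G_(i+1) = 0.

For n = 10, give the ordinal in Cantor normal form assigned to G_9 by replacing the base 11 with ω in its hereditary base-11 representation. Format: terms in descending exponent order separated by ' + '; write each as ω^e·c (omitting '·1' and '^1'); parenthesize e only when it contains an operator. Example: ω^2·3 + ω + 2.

10 —HB2→ 2^(2 + 1) + 2 —bump→ 3^(3 + 1) + 3 = 84 —(−1)→ 83
83 —HB3→ 3^(3 + 1) + 2 —bump→ 4^(4 + 1) + 2 = 1026 —(−1)→ 1025
1025 —HB4→ 4^(4 + 1) + 1 —bump→ 5^(5 + 1) + 1 = 15626 —(−1)→ 15625
15625 —HB5→ 5^(5 + 1) —bump→ 6^(6 + 1) = 279936 —(−1)→ 279935
279935 —HB6→ 5·6^6 + 5·6^5 + 5·6^4 + 5·6^3 + 5·6^2 + 5·6 + 5 —bump→ 5·7^7 + 5·7^5 + 5·7^4 + 5·7^3 + 5·7^2 + 5·7 + 5 = 4215755 —(−1)→ 4215754
4215754 —HB7→ 5·7^7 + 5·7^5 + 5·7^4 + 5·7^3 + 5·7^2 + 5·7 + 4 —bump→ 5·8^8 + 5·8^5 + 5·8^4 + 5·8^3 + 5·8^2 + 5·8 + 4 = 84073324 —(−1)→ 84073323
84073323 —HB8→ 5·8^8 + 5·8^5 + 5·8^4 + 5·8^3 + 5·8^2 + 5·8 + 3 —bump→ 5·9^9 + 5·9^5 + 5·9^4 + 5·9^3 + 5·9^2 + 5·9 + 3 = 1937434593 —(−1)→ 1937434592
1937434592 —HB9→ 5·9^9 + 5·9^5 + 5·9^4 + 5·9^3 + 5·9^2 + 5·9 + 2 —bump→ 5·10^10 + 5·10^5 + 5·10^4 + 5·10^3 + 5·10^2 + 5·10 + 2 = 50000555552 —(−1)→ 50000555551
50000555551 —HB10→ 5·10^10 + 5·10^5 + 5·10^4 + 5·10^3 + 5·10^2 + 5·10 + 1 —bump→ 5·11^11 + 5·11^5 + 5·11^4 + 5·11^3 + 5·11^2 + 5·11 + 1 = 1426559238831 —(−1)→ 1426559238830

ω^ω·5 + ω^5·5 + ω^4·5 + ω^3·5 + ω^2·5 + ω·5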